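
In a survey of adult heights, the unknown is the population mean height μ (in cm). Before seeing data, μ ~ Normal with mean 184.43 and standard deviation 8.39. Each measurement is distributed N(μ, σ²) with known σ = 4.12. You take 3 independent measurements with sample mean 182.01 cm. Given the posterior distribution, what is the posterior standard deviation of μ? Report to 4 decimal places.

2.2885

For Normal data with known variance σ², a Normal(μ₀, σ₀²) prior on μ is conjugate. Posterior precision = 1/σ₀² + n/σ²; posterior mean is the precision-weighted average of μ₀ and x̄.
σ₀² = 8.39² = 70.3921, σ² = 4.12² = 16.9744; σ² + n·σ₀² = 16.9744 + 3·70.3921 = 228.1507.
Posterior precision = 1/σ₀² + n/σ² = 1/70.3921 + 3/16.9744 = (σ² + n·σ₀²)/(σ₀²σ²) = 228.1507/(70.3921·16.9744); posterior variance σₙ² = σ₀²σ²/(σ² + n·σ₀²) = 70.3921·16.9744/228.1507 = 5.237169.
Posterior SD = √σₙ² = √(70.3921·16.9744/228.1507) = 2.2885.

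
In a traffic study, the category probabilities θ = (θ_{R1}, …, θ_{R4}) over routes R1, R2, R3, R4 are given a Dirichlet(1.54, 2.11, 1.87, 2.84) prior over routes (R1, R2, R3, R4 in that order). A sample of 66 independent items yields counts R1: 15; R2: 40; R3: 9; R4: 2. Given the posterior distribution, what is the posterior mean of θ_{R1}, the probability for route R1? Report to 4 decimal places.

The Dirichlet prior is conjugate to the Multinomial likelihood: each posterior αⱼ = prior αⱼ + observed count nⱼ.
Posterior concentration: (16.54, 42.11, 10.87, 4.84), total = 74.36.
E[θ_{R1}|data] = α_{R1}/Σα = 16.54/74.36 = 0.2224.

0.2224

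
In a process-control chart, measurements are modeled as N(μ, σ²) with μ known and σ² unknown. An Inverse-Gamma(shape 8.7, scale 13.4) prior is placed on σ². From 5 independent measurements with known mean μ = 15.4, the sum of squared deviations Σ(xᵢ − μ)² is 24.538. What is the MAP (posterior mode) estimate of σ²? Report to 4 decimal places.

2.1040

With known mean μ and an Inverse-Gamma(α, β) prior on σ², the Normal likelihood is conjugate: posterior is Inv-Gamma(α + n/2, β + Σ(xᵢ−μ)²/2).
Posterior: Inv-Gamma(8.7 + 5/2, 13.4 + 24.538/2) = Inv-Gamma(11.20, 25.6690).
Mode = β/(α+1) = 25.6690/12.20 = 2.1040.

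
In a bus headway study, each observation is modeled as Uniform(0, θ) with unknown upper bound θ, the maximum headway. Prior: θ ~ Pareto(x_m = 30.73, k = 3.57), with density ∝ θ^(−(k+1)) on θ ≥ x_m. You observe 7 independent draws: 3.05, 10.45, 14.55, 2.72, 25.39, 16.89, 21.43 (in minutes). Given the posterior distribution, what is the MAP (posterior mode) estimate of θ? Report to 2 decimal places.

30.73

A Pareto(scale x_m, shape k) prior on the upper bound θ of Uniform(0, θ) is conjugate: posterior is Pareto(max(x_m, max xᵢ), k + n).
Sample maximum = 25.39; prior scale x_m = 30.73 → posterior scale = max = 30.73.
Posterior shape = 3.57 + 7 = 10.57.
The Pareto density is decreasing on [x_m, ∞), so the mode is x_m = 30.73.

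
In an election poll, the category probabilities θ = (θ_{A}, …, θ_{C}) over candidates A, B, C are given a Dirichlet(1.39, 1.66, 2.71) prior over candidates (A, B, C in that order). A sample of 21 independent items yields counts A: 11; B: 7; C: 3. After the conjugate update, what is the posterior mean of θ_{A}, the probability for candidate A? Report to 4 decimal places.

0.4630

The Dirichlet prior is conjugate to the Multinomial likelihood: each posterior αⱼ = prior αⱼ + observed count nⱼ.
Posterior concentration: (12.39, 8.66, 5.71), total = 26.76.
E[θ_{A}|data] = α_{A}/Σα = 12.39/26.76 = 0.4630.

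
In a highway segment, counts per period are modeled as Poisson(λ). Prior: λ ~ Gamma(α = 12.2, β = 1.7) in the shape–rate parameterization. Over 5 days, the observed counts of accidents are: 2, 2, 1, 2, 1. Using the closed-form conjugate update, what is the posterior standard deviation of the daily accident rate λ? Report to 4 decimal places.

With a Gamma(shape α, rate β) prior, the Poisson likelihood is conjugate: the posterior is Gamma(α + ΣXᵢ, β + n).
Sum of counts S = 8 over n = 5 days.
Posterior: Gamma(α+S, β+n) = Gamma(12.2+8, 1.7+5) = Gamma(20.2, 6.7).
SD = √α/β = √20.2/6.7 = 0.6708.

0.6708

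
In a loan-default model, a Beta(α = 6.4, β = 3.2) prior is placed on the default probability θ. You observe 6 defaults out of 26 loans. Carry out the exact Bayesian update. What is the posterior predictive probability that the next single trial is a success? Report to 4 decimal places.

The Beta prior is conjugate to a Binomial/Bernoulli likelihood; the update adds successes to α and failures to β.
Posterior: Beta(α+k, β+n−k) = Beta(6.4+6, 3.2+20) = Beta(12.4, 23.2).
For a single future Bernoulli trial, P(success | data) = α/(α+β) = 0.3483.

0.3483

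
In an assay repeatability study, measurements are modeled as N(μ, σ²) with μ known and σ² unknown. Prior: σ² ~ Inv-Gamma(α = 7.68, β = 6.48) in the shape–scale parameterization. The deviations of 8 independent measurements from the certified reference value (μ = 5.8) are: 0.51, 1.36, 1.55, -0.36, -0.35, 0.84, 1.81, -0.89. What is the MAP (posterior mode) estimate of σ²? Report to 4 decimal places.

With known mean μ and an Inverse-Gamma(α, β) prior on σ², the Normal likelihood is conjugate: posterior is Inv-Gamma(α + n/2, β + Σ(xᵢ−μ)²/2).
Σ(xᵢ−μ)² = (0.51)² + (1.36)² + (1.55)² + (-0.36)² + (-0.35)² + (0.84)² + (1.81)² + (-0.89)² = 9.5381.
Posterior: Inv-Gamma(7.68 + 8/2, 6.48 + 9.5381/2) = Inv-Gamma(11.68, 11.24905).
Mode = β/(α+1) = 11.24905/12.68 = 0.8871.

0.8871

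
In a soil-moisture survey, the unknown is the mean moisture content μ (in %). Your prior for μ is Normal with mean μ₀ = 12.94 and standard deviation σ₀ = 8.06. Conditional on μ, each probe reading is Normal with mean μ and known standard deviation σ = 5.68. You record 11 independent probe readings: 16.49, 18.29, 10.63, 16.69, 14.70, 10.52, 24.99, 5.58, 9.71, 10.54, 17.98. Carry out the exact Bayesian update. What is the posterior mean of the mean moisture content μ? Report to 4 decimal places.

14.1386

For Normal data with known variance σ², a Normal(μ₀, σ₀²) prior on μ is conjugate. Posterior precision = 1/σ₀² + n/σ²; posterior mean is the precision-weighted average of μ₀ and x̄.
Σxᵢ = 16.49 + 18.29 + 10.63 + 16.69 + 14.70 + 10.52 + 24.99 + 5.58 + 9.71 + 10.54 + 17.98 = 156.12, so n·x̄ = 156.12.
σ₀² = 8.06² = 64.9636, σ² = 5.68² = 32.2624; σ² + n·σ₀² = 32.2624 + 11·64.9636 = 746.862.
Posterior mean = (μ₀/σ₀² + n·x̄/σ²)/(1/σ₀² + n/σ²) = (σ²·μ₀ + σ₀²·n·x̄)/(σ² + n·σ₀²) = (32.2624·12.94 + 64.9636·156.12)/746.862 = 10559.592688/746.862 = 14.1386.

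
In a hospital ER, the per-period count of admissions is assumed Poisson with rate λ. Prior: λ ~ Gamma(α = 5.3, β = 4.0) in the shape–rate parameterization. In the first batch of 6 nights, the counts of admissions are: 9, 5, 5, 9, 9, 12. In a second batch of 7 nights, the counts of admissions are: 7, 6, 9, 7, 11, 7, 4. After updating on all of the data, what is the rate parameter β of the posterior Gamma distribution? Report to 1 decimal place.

With a Gamma(shape α, rate β) prior, the Poisson likelihood is conjugate: the posterior is Gamma(α + ΣXᵢ, β + n).
Batch 1: sum of counts S = 49 over n = 6 nights.
After batch 1: Gamma(α+S, β+n) = Gamma(5.3+49, 4.0+6) = Gamma(54.3, 10.0).
Batch 2: sum of counts S = 51 over n = 7 nights.
After batch 2: Gamma(α+S, β+n) = Gamma(54.3+51, 10.0+7) = Gamma(105.3, 17.0).
Posterior β = 17.0.

17.0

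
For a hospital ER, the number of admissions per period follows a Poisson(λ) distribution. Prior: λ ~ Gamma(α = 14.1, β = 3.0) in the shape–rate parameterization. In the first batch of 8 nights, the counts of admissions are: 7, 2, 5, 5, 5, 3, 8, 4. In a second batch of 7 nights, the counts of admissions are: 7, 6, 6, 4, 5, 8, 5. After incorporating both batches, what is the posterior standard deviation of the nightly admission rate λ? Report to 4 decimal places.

With a Gamma(shape α, rate β) prior, the Poisson likelihood is conjugate: the posterior is Gamma(α + ΣXᵢ, β + n).
Batch 1: sum of counts S = 39 over n = 8 nights.
After batch 1: Gamma(α+S, β+n) = Gamma(14.1+39, 3.0+8) = Gamma(53.1, 11.0).
Batch 2: sum of counts S = 41 over n = 7 nights.
After batch 2: Gamma(α+S, β+n) = Gamma(53.1+41, 11.0+7) = Gamma(94.1, 18.0).
SD = √α/β = √94.1/18.0 = 0.5389.

0.5389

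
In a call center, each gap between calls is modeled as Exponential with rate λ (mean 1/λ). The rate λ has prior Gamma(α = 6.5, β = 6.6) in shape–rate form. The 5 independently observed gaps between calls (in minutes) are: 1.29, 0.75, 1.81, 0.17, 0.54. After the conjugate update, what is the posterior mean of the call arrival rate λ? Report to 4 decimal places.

With a Gamma(shape α, rate β) prior on the exponential rate λ, the posterior after n observations with total T = Σxᵢ is Gamma(α+n, β+T).
Sum of observations T = 4.56 minutes; n = 5.
Posterior: Gamma(6.5+5, 6.6+4.56) = Gamma(11.5, 11.16).
Posterior mean of λ = α/β = 11.5/11.16 = 1.0305.

1.0305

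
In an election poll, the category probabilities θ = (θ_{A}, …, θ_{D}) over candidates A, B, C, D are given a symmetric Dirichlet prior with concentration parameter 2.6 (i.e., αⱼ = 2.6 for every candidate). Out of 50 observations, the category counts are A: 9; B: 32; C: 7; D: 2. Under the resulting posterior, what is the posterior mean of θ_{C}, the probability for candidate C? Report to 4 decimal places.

The Dirichlet prior is conjugate to the Multinomial likelihood: each posterior αⱼ = prior αⱼ + observed count nⱼ.
Posterior concentration: (11.6, 34.6, 9.6, 4.6), total = 60.4.
E[θ_{C}|data] = α_{C}/Σα = 9.6/60.4 = 0.1589.

0.1589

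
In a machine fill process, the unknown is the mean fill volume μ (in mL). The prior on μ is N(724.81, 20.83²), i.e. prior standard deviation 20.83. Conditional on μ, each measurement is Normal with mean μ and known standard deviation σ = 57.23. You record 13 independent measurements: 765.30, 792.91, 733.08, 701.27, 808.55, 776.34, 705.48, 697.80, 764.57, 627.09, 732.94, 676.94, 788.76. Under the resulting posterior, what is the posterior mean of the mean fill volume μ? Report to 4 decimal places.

For Normal data with known variance σ², a Normal(μ₀, σ₀²) prior on μ is conjugate. Posterior precision = 1/σ₀² + n/σ²; posterior mean is the precision-weighted average of μ₀ and x̄.
Σxᵢ = 765.30 + 792.91 + 733.08 + 701.27 + 808.55 + 776.34 + 705.48 + 697.80 + 764.57 + 627.09 + 732.94 + 676.94 + 788.76 = 9571.03, so n·x̄ = 9571.03.
σ₀² = 20.83² = 433.8889, σ² = 57.23² = 3275.2729; σ² + n·σ₀² = 3275.2729 + 13·433.8889 = 8915.8286.
Posterior mean = (μ₀/σ₀² + n·x̄/σ²)/(1/σ₀² + n/σ²) = (σ²·μ₀ + σ₀²·n·x̄)/(σ² + n·σ₀²) = (3275.2729·724.81 + 433.8889·9571.03)/8915.8286 = 6526714.229216/8915.8286 = 732.0368.

732.0368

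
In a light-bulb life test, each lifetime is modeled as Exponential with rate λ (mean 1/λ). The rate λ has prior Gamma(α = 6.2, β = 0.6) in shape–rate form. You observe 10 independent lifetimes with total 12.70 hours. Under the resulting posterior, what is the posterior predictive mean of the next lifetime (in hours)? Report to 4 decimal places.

With a Gamma(shape α, rate β) prior on the exponential rate λ, the posterior after n observations with total T = Σxᵢ is Gamma(α+n, β+T).
Posterior: Gamma(6.2+10, 0.6+12.70) = Gamma(16.2, 13.30).
The predictive distribution for the next observation is Lomax; its mean is β/(α−1) = 13.30/15.2 = 0.8750.

0.8750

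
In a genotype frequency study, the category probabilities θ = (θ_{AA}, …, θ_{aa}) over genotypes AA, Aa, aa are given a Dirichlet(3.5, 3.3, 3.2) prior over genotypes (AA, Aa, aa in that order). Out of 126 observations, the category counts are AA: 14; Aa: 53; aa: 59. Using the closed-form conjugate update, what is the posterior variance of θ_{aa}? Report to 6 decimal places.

The Dirichlet prior is conjugate to the Multinomial likelihood: each posterior αⱼ = prior αⱼ + observed count nⱼ.
Posterior concentration: (17.5, 56.3, 62.2), total = 136.0.
Var[θ_j] = α_j(Σα−α_j)/((Σα)²(Σα+1)) = 62.2·73.8/(136.0²·137.0) = 0.001812.

0.001812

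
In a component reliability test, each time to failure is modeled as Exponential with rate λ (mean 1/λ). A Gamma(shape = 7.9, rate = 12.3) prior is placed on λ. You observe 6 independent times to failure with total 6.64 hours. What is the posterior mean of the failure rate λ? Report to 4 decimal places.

0.7339

With a Gamma(shape α, rate β) prior on the exponential rate λ, the posterior after n observations with total T = Σxᵢ is Gamma(α+n, β+T).
Posterior: Gamma(7.9+6, 12.3+6.64) = Gamma(13.9, 18.94).
Posterior mean of λ = α/β = 13.9/18.94 = 0.7339.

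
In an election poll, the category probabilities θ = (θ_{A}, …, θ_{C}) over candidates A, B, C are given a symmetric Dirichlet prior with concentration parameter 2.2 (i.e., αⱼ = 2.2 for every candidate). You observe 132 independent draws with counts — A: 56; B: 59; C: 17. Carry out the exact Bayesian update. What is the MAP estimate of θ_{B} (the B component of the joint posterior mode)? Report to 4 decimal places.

0.4440

The Dirichlet prior is conjugate to the Multinomial likelihood: each posterior αⱼ = prior αⱼ + observed count nⱼ.
Posterior concentration: (58.2, 61.2, 19.2), total = 138.6.
Joint mode component: (α_{B}−1)/(Σα−K) = 60.2/135.6 = 0.4440.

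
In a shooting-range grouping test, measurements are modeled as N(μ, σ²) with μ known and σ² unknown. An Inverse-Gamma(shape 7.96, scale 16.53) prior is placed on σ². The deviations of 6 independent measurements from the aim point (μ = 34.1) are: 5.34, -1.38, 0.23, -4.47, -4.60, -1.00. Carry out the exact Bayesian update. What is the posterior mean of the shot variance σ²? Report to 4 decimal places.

5.3049

With known mean μ and an Inverse-Gamma(α, β) prior on σ², the Normal likelihood is conjugate: posterior is Inv-Gamma(α + n/2, β + Σ(xᵢ−μ)²/2).
Σ(xᵢ−μ)² = (5.34)² + (-1.38)² + (0.23)² + (-4.47)² + (-4.60)² + (-1.00)² = 72.6138.
Posterior: Inv-Gamma(7.96 + 6/2, 16.53 + 72.6138/2) = Inv-Gamma(10.96, 52.83690).
E[σ²|data] = β/(α−1) = 52.83690/9.96 = 5.3049.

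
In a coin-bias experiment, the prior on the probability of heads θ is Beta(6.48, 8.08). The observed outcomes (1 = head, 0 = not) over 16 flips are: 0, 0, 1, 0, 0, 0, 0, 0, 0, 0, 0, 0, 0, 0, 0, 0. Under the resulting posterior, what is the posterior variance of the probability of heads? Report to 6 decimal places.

0.005857

The Beta prior is conjugate to a Binomial/Bernoulli likelihood; the update adds successes to α and failures to β.
Posterior: Beta(α+k, β+n−k) = Beta(6.48+1, 8.08+15) = Beta(7.48, 23.08).
Var = αβ/((α+β)²(α+β+1)) = 7.48·23.08/(30.56²·31.56) = 0.005857.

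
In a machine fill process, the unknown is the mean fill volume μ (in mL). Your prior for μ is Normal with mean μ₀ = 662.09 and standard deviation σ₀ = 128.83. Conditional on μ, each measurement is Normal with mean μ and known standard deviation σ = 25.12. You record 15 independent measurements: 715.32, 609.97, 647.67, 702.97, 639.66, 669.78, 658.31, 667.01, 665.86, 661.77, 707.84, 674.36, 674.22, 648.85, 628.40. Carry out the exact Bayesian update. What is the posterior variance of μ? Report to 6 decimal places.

41.961271

For Normal data with known variance σ², a Normal(μ₀, σ₀²) prior on μ is conjugate. Posterior precision = 1/σ₀² + n/σ²; posterior mean is the precision-weighted average of μ₀ and x̄.
σ₀² = 128.83² = 16597.1689, σ² = 25.12² = 631.0144; σ² + n·σ₀² = 631.0144 + 15·16597.1689 = 249588.5479.
Posterior precision = 1/σ₀² + n/σ² = 1/16597.1689 + 15/631.0144 = (σ² + n·σ₀²)/(σ₀²σ²) = 249588.5479/(16597.1689·631.0144); posterior variance σₙ² = σ₀²σ²/(σ² + n·σ₀²) = 16597.1689·631.0144/249588.5479 = 41.961271.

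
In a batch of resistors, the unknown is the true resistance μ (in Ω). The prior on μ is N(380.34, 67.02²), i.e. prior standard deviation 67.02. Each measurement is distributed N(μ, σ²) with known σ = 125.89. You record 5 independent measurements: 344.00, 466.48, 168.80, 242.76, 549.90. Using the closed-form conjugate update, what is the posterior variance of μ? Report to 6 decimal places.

For Normal data with known variance σ², a Normal(μ₀, σ₀²) prior on μ is conjugate. Posterior precision = 1/σ₀² + n/σ²; posterior mean is the precision-weighted average of μ₀ and x̄.
σ₀² = 67.02² = 4491.6804, σ² = 125.89² = 15848.2921; σ² + n·σ₀² = 15848.2921 + 5·4491.6804 = 38306.6941.
Posterior precision = 1/σ₀² + n/σ² = 1/4491.6804 + 5/15848.2921 = (σ² + n·σ₀²)/(σ₀²σ²) = 38306.6941/(4491.6804·15848.2921); posterior variance σₙ² = σ₀²σ²/(σ² + n·σ₀²) = 4491.6804·15848.2921/38306.6941 = 1858.303481.

1858.303481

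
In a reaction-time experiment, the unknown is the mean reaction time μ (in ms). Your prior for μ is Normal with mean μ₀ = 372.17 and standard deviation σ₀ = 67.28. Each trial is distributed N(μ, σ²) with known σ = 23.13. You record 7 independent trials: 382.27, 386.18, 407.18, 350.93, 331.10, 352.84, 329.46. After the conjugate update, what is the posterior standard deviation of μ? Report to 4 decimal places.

8.6694

For Normal data with known variance σ², a Normal(μ₀, σ₀²) prior on μ is conjugate. Posterior precision = 1/σ₀² + n/σ²; posterior mean is the precision-weighted average of μ₀ and x̄.
σ₀² = 67.28² = 4526.5984, σ² = 23.13² = 534.9969; σ² + n·σ₀² = 534.9969 + 7·4526.5984 = 32221.1857.
Posterior precision = 1/σ₀² + n/σ² = 1/4526.5984 + 7/534.9969 = (σ² + n·σ₀²)/(σ₀²σ²) = 32221.1857/(4526.5984·534.9969); posterior variance σₙ² = σ₀²σ²/(σ² + n·σ₀²) = 4526.5984·534.9969/32221.1857 = 75.159125.
Posterior SD = √σₙ² = √(4526.5984·534.9969/32221.1857) = 8.6694.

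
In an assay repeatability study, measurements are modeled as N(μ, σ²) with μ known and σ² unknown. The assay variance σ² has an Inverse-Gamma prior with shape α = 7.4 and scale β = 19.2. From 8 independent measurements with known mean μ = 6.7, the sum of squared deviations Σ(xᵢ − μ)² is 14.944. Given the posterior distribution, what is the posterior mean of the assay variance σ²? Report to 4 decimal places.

With known mean μ and an Inverse-Gamma(α, β) prior on σ², the Normal likelihood is conjugate: posterior is Inv-Gamma(α + n/2, β + Σ(xᵢ−μ)²/2).
Posterior: Inv-Gamma(7.4 + 8/2, 19.2 + 14.944/2) = Inv-Gamma(11.40, 26.6720).
E[σ²|data] = β/(α−1) = 26.6720/10.40 = 2.5646.

2.5646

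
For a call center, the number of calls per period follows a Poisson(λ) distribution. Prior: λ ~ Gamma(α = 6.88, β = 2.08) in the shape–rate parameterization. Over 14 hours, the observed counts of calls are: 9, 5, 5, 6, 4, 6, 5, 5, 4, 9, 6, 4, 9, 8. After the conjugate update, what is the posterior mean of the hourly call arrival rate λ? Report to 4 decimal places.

5.7139

With a Gamma(shape α, rate β) prior, the Poisson likelihood is conjugate: the posterior is Gamma(α + ΣXᵢ, β + n).
Sum of counts S = 85 over n = 14 hours.
Posterior: Gamma(α+S, β+n) = Gamma(6.88+85, 2.08+14) = Gamma(91.88, 16.08).
Posterior mean = α/β = 91.88/16.08 = 5.7139.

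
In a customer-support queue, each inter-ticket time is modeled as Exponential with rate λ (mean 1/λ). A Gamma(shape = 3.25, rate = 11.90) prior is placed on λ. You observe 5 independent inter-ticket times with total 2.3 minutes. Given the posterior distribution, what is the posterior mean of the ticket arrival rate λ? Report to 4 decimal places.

0.5810

With a Gamma(shape α, rate β) prior on the exponential rate λ, the posterior after n observations with total T = Σxᵢ is Gamma(α+n, β+T).
Posterior: Gamma(3.25+5, 11.90+2.3) = Gamma(8.25, 14.20).
Posterior mean of λ = α/β = 8.25/14.20 = 0.5810.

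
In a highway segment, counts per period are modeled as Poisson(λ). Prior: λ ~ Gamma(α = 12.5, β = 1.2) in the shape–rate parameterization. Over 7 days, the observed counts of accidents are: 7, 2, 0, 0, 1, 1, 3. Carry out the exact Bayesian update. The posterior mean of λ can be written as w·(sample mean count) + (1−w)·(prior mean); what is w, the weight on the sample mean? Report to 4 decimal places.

0.8537

With a Gamma(shape α, rate β) prior, the Poisson likelihood is conjugate: the posterior is Gamma(α + ΣXᵢ, β + n).
Posterior mean = (α₀+S)/(β₀+n) = [n/(β₀+n)]·(S/n) + [β₀/(β₀+n)]·(α₀/β₀), so only n and β₀ enter the weight.
Weight on data w = n/(β₀+n) = 7/(1.2+7) = 7/8.2 = 0.8537.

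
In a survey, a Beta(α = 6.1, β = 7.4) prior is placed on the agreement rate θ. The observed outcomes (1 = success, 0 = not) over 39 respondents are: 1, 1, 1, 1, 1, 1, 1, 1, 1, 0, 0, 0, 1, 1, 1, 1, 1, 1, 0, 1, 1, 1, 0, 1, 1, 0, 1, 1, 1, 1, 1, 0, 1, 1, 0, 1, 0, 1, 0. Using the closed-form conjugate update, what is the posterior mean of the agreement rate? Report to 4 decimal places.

The Beta prior is conjugate to a Binomial/Bernoulli likelihood; the update adds successes to α and failures to β.
Posterior: Beta(α+k, β+n−k) = Beta(6.1+29, 7.4+10) = Beta(35.1, 17.4).
Posterior mean = α/(α+β) = 35.1/52.5 = 0.6686.

0.6686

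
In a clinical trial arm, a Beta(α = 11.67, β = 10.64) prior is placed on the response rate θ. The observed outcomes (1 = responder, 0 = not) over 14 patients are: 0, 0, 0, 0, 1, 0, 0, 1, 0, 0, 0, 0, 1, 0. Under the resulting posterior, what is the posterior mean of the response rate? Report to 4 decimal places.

The Beta prior is conjugate to a Binomial/Bernoulli likelihood; the update adds successes to α and failures to β.
Posterior: Beta(α+k, β+n−k) = Beta(11.67+3, 10.64+11) = Beta(14.67, 21.64).
Posterior mean = α/(α+β) = 14.67/36.31 = 0.4040.

0.4040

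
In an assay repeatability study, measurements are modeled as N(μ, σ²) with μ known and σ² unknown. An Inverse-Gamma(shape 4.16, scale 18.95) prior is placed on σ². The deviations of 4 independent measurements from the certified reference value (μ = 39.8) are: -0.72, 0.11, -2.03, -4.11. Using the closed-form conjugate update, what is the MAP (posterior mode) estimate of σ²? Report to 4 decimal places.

With known mean μ and an Inverse-Gamma(α, β) prior on σ², the Normal likelihood is conjugate: posterior is Inv-Gamma(α + n/2, β + Σ(xᵢ−μ)²/2).
Σ(xᵢ−μ)² = (-0.72)² + (0.11)² + (-2.03)² + (-4.11)² = 21.5435.
Posterior: Inv-Gamma(4.16 + 4/2, 18.95 + 21.5435/2) = Inv-Gamma(6.16, 29.72175).
Mode = β/(α+1) = 29.72175/7.16 = 4.1511.

4.1511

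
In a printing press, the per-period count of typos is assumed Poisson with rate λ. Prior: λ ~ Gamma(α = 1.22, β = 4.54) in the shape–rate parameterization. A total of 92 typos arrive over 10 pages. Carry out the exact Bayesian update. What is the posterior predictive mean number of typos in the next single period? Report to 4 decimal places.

6.4113

With a Gamma(shape α, rate β) prior, the Poisson likelihood is conjugate: the posterior is Gamma(α + ΣXᵢ, β + n).
Posterior: Gamma(α+S, β+n) = Gamma(1.22+92, 4.54+10) = Gamma(93.22, 14.54).
The predictive distribution for one future period is NegBinom with mean α/β = 6.4113.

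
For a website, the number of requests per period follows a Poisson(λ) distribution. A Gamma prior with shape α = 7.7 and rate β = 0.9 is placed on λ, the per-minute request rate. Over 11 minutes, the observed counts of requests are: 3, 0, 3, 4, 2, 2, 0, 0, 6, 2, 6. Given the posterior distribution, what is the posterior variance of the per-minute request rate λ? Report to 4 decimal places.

0.2521

With a Gamma(shape α, rate β) prior, the Poisson likelihood is conjugate: the posterior is Gamma(α + ΣXᵢ, β + n).
Sum of counts S = 28 over n = 11 minutes.
Posterior: Gamma(α+S, β+n) = Gamma(7.7+28, 0.9+11) = Gamma(35.7, 11.9).
Var = α/β² = 35.7/11.9² = 0.2521.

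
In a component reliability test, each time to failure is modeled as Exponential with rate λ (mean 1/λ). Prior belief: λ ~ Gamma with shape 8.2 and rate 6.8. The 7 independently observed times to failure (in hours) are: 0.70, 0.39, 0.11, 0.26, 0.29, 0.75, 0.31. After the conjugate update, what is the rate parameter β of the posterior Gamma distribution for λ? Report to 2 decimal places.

With a Gamma(shape α, rate β) prior on the exponential rate λ, the posterior after n observations with total T = Σxᵢ is Gamma(α+n, β+T).
Sum of observations T = 2.81 hours; n = 7.
Posterior: Gamma(8.2+7, 6.8+2.81) = Gamma(15.2, 9.61).
Posterior β = 9.61.

9.61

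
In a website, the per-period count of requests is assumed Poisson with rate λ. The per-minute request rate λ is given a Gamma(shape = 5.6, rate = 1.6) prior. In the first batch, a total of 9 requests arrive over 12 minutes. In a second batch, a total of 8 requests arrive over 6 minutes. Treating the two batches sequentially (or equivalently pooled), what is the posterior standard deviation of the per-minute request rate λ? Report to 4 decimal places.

0.2425

With a Gamma(shape α, rate β) prior, the Poisson likelihood is conjugate: the posterior is Gamma(α + ΣXᵢ, β + n).
After batch 1: Gamma(α+S, β+n) = Gamma(5.6+9, 1.6+12) = Gamma(14.6, 13.6).
After batch 2: Gamma(α+S, β+n) = Gamma(14.6+8, 13.6+6) = Gamma(22.6, 19.6).
SD = √α/β = √22.6/19.6 = 0.2425.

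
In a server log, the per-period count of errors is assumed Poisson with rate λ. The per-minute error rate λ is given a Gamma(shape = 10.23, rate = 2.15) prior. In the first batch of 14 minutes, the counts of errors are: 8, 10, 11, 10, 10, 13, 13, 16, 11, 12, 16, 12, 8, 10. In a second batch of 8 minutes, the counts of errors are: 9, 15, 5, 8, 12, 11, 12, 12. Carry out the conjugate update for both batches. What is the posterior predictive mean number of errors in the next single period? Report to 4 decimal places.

10.5271

With a Gamma(shape α, rate β) prior, the Poisson likelihood is conjugate: the posterior is Gamma(α + ΣXᵢ, β + n).
Batch 1: sum of counts S = 160 over n = 14 minutes.
After batch 1: Gamma(α+S, β+n) = Gamma(10.23+160, 2.15+14) = Gamma(170.23, 16.15).
Batch 2: sum of counts S = 84 over n = 8 minutes.
After batch 2: Gamma(α+S, β+n) = Gamma(170.23+84, 16.15+8) = Gamma(254.23, 24.15).
The predictive distribution for one future period is NegBinom with mean α/β = 10.5271.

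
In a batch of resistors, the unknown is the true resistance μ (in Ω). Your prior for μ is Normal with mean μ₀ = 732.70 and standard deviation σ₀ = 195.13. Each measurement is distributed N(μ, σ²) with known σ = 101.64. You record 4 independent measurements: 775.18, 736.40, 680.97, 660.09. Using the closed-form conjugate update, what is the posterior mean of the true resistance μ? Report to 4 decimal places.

714.4012

For Normal data with known variance σ², a Normal(μ₀, σ₀²) prior on μ is conjugate. Posterior precision = 1/σ₀² + n/σ²; posterior mean is the precision-weighted average of μ₀ and x̄.
Σxᵢ = 775.18 + 736.40 + 680.97 + 660.09 = 2852.64, so n·x̄ = 2852.64.
σ₀² = 195.13² = 38075.7169, σ² = 101.64² = 10330.6896; σ² + n·σ₀² = 10330.6896 + 4·38075.7169 = 162633.5572.
Posterior mean = (μ₀/σ₀² + n·x̄/σ²)/(1/σ₀² + n/σ²) = (σ²·μ₀ + σ₀²·n·x̄)/(σ² + n·σ₀²) = (10330.6896·732.70 + 38075.7169·2852.64)/162633.5572 = 116185609.327536/162633.5572 = 714.4012.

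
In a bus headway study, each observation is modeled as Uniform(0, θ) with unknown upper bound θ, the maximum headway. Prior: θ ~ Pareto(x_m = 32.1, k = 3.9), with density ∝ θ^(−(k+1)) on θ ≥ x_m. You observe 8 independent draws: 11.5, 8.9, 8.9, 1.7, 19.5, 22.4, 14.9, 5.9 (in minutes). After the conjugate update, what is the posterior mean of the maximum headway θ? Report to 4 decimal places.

A Pareto(scale x_m, shape k) prior on the upper bound θ of Uniform(0, θ) is conjugate: posterior is Pareto(max(x_m, max xᵢ), k + n).
Sample maximum = 22.4; prior scale x_m = 32.1 → posterior scale = max = 32.1.
Posterior shape = 3.9 + 8 = 11.9.
E[θ|data] = k·x_m/(k−1) = 11.9·32.1/10.9 = 35.0450.

35.0450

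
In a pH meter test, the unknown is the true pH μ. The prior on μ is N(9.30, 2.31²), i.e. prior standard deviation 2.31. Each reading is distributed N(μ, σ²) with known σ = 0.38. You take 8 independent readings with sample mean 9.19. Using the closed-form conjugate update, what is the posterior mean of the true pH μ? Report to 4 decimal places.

For Normal data with known variance σ², a Normal(μ₀, σ₀²) prior on μ is conjugate. Posterior precision = 1/σ₀² + n/σ²; posterior mean is the precision-weighted average of μ₀ and x̄.
n·x̄ = 8·9.19 = 73.52.
σ₀² = 2.31² = 5.3361, σ² = 0.38² = 0.1444; σ² + n·σ₀² = 0.1444 + 8·5.3361 = 42.8332.
Posterior mean = (μ₀/σ₀² + n·x̄/σ²)/(1/σ₀² + n/σ²) = (σ²·μ₀ + σ₀²·n·x̄)/(σ² + n·σ₀²) = (0.1444·9.30 + 5.3361·73.52)/42.8332 = 393.652992/42.8332 = 9.1904.

9.1904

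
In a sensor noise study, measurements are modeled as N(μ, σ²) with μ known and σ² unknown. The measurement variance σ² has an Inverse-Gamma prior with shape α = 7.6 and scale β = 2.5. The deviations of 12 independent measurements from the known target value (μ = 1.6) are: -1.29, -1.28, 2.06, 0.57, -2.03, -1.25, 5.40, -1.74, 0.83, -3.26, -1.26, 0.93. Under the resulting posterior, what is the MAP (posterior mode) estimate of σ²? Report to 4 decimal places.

With known mean μ and an Inverse-Gamma(α, β) prior on σ², the Normal likelihood is conjugate: posterior is Inv-Gamma(α + n/2, β + Σ(xᵢ−μ)²/2).
Σ(xᵢ−μ)² = (-1.29)² + (-1.28)² + (2.06)² + (0.57)² + (-2.03)² + (-1.25)² + (5.40)² + (-1.74)² + (0.83)² + (-3.26)² + (-1.26)² + (0.93)² = 59.5110.
Posterior: Inv-Gamma(7.6 + 12/2, 2.5 + 59.5110/2) = Inv-Gamma(13.60, 32.25550).
Mode = β/(α+1) = 32.25550/14.60 = 2.2093.

2.2093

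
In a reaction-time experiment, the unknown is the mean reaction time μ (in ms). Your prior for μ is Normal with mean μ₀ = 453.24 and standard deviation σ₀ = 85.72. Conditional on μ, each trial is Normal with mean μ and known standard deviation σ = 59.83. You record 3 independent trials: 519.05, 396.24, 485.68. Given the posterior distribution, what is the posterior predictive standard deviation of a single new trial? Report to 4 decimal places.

For Normal data with known variance σ², a Normal(μ₀, σ₀²) prior on μ is conjugate. Posterior precision = 1/σ₀² + n/σ²; posterior mean is the precision-weighted average of μ₀ and x̄.
σ₀² = 85.72² = 7347.9184, σ² = 59.83² = 3579.6289; σ² + n·σ₀² = 3579.6289 + 3·7347.9184 = 25623.3841.
Posterior precision = 1/σ₀² + n/σ² = 1/7347.9184 + 3/3579.6289 = (σ² + n·σ₀²)/(σ₀²σ²) = 25623.3841/(7347.9184·3579.6289); posterior variance σₙ² = σ₀²σ²/(σ² + n·σ₀²) = 7347.9184·3579.6289/25623.3841 = 1026.516285.
Predictive variance for one new observation = σₙ² + σ² = 7347.9184·3579.6289/25623.3841 + 3579.6289 = σ²·(σ₀² + 25623.3841)/25623.3841 = 3579.6289·32971.3025/25623.3841 = 4606.145185; SD = √(3579.6289·32971.3025/25623.3841) = 67.8686.

67.8686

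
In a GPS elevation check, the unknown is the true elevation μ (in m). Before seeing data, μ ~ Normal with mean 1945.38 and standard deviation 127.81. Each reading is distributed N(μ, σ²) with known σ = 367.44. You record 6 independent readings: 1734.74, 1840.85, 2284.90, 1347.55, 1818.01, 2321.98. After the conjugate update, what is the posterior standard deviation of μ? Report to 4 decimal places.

97.2860

For Normal data with known variance σ², a Normal(μ₀, σ₀²) prior on μ is conjugate. Posterior precision = 1/σ₀² + n/σ²; posterior mean is the precision-weighted average of μ₀ and x̄.
σ₀² = 127.81² = 16335.3961, σ² = 367.44² = 135012.1536; σ² + n·σ₀² = 135012.1536 + 6·16335.3961 = 233024.5302.
Posterior precision = 1/σ₀² + n/σ² = 1/16335.3961 + 6/135012.1536 = (σ² + n·σ₀²)/(σ₀²σ²) = 233024.5302/(16335.3961·135012.1536); posterior variance σₙ² = σ₀²σ²/(σ² + n·σ₀²) = 16335.3961·135012.1536/233024.5302 = 9464.570127.
Posterior SD = √σₙ² = √(16335.3961·135012.1536/233024.5302) = 97.2860.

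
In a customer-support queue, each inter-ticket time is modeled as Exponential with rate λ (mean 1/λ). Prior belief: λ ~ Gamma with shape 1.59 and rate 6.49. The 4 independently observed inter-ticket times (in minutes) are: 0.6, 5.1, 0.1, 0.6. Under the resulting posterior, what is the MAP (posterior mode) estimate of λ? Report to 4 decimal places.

With a Gamma(shape α, rate β) prior on the exponential rate λ, the posterior after n observations with total T = Σxᵢ is Gamma(α+n, β+T).
Sum of observations T = 6.4 minutes; n = 4.
Posterior: Gamma(1.59+4, 6.49+6.4) = Gamma(5.59, 12.89).
Mode = (α−1)/β = 0.3561.

0.3561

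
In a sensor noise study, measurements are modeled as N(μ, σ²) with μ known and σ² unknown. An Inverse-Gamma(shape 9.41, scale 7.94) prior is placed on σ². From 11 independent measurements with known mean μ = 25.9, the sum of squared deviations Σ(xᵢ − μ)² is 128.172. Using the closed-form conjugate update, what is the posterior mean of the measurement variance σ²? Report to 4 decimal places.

With known mean μ and an Inverse-Gamma(α, β) prior on σ², the Normal likelihood is conjugate: posterior is Inv-Gamma(α + n/2, β + Σ(xᵢ−μ)²/2).
Posterior: Inv-Gamma(9.41 + 11/2, 7.94 + 128.172/2) = Inv-Gamma(14.91, 72.0260).
E[σ²|data] = β/(α−1) = 72.0260/13.91 = 5.1780.

5.1780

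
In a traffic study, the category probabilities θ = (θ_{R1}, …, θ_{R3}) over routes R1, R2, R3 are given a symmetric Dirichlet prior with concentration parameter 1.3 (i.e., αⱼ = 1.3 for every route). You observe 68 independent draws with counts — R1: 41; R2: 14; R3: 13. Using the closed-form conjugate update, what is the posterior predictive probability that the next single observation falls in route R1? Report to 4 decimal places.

The Dirichlet prior is conjugate to the Multinomial likelihood: each posterior αⱼ = prior αⱼ + observed count nⱼ.
Posterior concentration: (42.3, 15.3, 14.3), total = 71.9.
P(next = R1 | data) = α_{R1}/Σα = 0.5883.

0.5883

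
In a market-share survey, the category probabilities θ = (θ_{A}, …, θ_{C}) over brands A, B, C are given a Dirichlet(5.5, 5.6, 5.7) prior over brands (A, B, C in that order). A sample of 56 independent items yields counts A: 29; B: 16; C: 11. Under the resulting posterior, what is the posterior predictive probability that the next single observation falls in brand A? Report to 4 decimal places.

0.4739

The Dirichlet prior is conjugate to the Multinomial likelihood: each posterior αⱼ = prior αⱼ + observed count nⱼ.
Posterior concentration: (34.5, 21.6, 16.7), total = 72.8.
P(next = A | data) = α_{A}/Σα = 0.4739.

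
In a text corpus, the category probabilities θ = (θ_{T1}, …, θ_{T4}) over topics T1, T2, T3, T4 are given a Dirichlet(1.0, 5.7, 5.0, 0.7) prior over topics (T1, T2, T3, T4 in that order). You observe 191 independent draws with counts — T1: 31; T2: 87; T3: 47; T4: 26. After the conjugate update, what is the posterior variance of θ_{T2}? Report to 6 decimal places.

0.001214

The Dirichlet prior is conjugate to the Multinomial likelihood: each posterior αⱼ = prior αⱼ + observed count nⱼ.
Posterior concentration: (32.0, 92.7, 52.0, 26.7), total = 203.4.
Var[θ_j] = α_j(Σα−α_j)/((Σα)²(Σα+1)) = 92.7·110.7/(203.4²·204.4) = 0.001214.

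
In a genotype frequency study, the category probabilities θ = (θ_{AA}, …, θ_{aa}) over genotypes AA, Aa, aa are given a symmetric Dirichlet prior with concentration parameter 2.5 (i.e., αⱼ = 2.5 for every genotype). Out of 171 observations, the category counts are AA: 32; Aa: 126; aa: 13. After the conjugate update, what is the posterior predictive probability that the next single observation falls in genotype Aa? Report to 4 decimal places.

The Dirichlet prior is conjugate to the Multinomial likelihood: each posterior αⱼ = prior αⱼ + observed count nⱼ.
Posterior concentration: (34.5, 128.5, 15.5), total = 178.5.
P(next = Aa | data) = α_{Aa}/Σα = 0.7199.

0.7199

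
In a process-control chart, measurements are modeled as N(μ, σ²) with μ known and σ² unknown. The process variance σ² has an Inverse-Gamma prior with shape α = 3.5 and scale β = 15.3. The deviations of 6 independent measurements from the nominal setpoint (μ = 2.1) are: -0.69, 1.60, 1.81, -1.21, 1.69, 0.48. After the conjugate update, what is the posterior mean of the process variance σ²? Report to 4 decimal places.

With known mean μ and an Inverse-Gamma(α, β) prior on σ², the Normal likelihood is conjugate: posterior is Inv-Gamma(α + n/2, β + Σ(xᵢ−μ)²/2).
Σ(xᵢ−μ)² = (-0.69)² + (1.60)² + (1.81)² + (-1.21)² + (1.69)² + (0.48)² = 10.8628.
Posterior: Inv-Gamma(3.5 + 6/2, 15.3 + 10.8628/2) = Inv-Gamma(6.50, 20.73140).
E[σ²|data] = β/(α−1) = 20.73140/5.50 = 3.7693.

3.7693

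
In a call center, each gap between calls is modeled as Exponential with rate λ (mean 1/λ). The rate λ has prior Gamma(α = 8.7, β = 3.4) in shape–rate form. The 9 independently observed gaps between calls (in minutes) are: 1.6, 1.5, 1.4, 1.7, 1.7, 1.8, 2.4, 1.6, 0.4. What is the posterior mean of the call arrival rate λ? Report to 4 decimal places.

1.0114

With a Gamma(shape α, rate β) prior on the exponential rate λ, the posterior after n observations with total T = Σxᵢ is Gamma(α+n, β+T).
Sum of observations T = 14.1 minutes; n = 9.
Posterior: Gamma(8.7+9, 3.4+14.1) = Gamma(17.7, 17.5).
Posterior mean of λ = α/β = 17.7/17.5 = 1.0114.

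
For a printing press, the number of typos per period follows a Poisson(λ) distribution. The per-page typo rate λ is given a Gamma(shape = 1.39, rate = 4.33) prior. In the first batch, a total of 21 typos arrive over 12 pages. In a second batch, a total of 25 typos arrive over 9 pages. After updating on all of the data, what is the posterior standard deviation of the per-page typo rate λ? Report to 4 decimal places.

0.2718

With a Gamma(shape α, rate β) prior, the Poisson likelihood is conjugate: the posterior is Gamma(α + ΣXᵢ, β + n).
After batch 1: Gamma(α+S, β+n) = Gamma(1.39+21, 4.33+12) = Gamma(22.39, 16.33).
After batch 2: Gamma(α+S, β+n) = Gamma(22.39+25, 16.33+9) = Gamma(47.39, 25.33).
SD = √α/β = √47.39/25.33 = 0.2718.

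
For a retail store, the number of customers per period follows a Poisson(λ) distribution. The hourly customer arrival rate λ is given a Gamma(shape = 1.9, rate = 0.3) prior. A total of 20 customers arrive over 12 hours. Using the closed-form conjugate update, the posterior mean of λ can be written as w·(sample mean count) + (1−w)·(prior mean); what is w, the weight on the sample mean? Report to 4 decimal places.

With a Gamma(shape α, rate β) prior, the Poisson likelihood is conjugate: the posterior is Gamma(α + ΣXᵢ, β + n).
Posterior mean = (α₀+S)/(β₀+n) = [n/(β₀+n)]·(S/n) + [β₀/(β₀+n)]·(α₀/β₀), so only n and β₀ enter the weight.
Weight on data w = n/(β₀+n) = 12/(0.3+12) = 12/12.3 = 0.9756.

0.9756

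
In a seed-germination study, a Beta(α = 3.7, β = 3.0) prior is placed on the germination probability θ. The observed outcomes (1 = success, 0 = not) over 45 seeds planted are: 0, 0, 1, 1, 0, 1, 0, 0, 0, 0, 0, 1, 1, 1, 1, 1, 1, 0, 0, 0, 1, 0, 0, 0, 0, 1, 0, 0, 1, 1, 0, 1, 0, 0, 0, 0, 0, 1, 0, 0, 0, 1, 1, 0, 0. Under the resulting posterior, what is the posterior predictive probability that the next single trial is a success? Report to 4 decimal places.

The Beta prior is conjugate to a Binomial/Bernoulli likelihood; the update adds successes to α and failures to β.
Posterior: Beta(α+k, β+n−k) = Beta(3.7+17, 3.0+28) = Beta(20.7, 31.0).
For a single future Bernoulli trial, P(success | data) = α/(α+β) = 0.4004.

0.4004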